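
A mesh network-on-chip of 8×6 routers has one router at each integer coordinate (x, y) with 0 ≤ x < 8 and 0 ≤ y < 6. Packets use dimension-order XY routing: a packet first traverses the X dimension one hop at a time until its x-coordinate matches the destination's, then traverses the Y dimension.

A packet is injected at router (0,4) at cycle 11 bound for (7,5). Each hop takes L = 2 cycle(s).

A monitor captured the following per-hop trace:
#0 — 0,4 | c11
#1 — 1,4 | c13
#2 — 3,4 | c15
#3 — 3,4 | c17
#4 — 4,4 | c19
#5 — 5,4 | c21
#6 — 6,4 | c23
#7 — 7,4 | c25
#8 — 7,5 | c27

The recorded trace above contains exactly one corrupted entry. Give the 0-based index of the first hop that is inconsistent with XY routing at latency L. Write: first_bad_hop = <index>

first_bad_hop = 2

check 1→ d=(1,0) cyc+2: ok
check 2→ d=(2,0) cyc+2: BAD: non-unit step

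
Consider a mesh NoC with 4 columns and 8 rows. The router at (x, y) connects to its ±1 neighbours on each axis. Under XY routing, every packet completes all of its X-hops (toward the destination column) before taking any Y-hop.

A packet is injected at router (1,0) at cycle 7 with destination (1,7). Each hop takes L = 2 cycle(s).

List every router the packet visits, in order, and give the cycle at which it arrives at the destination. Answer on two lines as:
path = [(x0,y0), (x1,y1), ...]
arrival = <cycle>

t=7: at (1,0)
t=9: at (1,1) after N
t=11: at (1,2) after N
t=13: at (1,3) after N
t=15: at (1,4) after N
t=17: at (1,5) after N
t=19: at (1,6) after N
t=21: at (1,7) after N

path = [(1,0), (1,1), (1,2), (1,3), (1,4), (1,5), (1,6), (1,7)]
arrival = 21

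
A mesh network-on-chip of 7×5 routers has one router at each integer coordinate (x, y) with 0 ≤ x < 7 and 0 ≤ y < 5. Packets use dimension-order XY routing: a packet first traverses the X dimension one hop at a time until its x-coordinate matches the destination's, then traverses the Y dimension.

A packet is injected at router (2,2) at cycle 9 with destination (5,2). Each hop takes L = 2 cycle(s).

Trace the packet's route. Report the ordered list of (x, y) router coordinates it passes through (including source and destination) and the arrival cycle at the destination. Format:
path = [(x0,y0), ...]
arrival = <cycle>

path = [(2,2), (3,2), (4,2), (5,2)]
arrival = 15

[0] x=2 y=2 t=9
[1] x=3 y=2 t=11 →E
[2] x=4 y=2 t=13 →E
[3] x=5 y=2 t=15 →E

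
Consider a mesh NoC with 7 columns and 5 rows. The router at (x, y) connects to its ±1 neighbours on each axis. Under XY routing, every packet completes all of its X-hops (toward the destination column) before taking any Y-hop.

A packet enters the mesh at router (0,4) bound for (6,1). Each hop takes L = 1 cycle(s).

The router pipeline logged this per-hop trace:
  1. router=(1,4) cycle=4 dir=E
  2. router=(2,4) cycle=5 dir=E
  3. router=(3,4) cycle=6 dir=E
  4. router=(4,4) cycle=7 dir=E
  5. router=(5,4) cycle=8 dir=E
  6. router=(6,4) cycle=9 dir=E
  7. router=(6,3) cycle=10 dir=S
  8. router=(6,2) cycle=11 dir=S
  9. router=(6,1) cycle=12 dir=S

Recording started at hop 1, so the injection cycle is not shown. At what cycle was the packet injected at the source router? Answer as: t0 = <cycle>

The first recorded entry is hop 1 at cycle 4.
So t0 = 4 − 1·1 = 3.

t0 = 3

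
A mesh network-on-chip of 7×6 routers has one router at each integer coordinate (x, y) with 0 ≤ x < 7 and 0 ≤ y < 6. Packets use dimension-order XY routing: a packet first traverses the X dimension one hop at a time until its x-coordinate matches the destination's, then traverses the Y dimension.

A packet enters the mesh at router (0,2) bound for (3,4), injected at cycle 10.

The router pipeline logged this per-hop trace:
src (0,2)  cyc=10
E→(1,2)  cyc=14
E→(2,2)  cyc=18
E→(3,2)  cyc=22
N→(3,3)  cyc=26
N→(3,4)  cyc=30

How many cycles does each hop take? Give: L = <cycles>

L = 4

Between hops 0 and 1 the cycle counter advances 14 − 10 = 4.
One hop costs L cycles, so L = 4.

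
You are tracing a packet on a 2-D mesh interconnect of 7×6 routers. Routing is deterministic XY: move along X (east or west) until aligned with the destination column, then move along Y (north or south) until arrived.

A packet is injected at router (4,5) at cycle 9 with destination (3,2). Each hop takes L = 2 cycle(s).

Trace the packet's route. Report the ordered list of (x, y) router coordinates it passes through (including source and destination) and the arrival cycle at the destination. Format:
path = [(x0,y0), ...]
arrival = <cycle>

hop 0: (4,5) @ cyc 9
hop 1: (3,5) @ cyc 11  [W]
hop 2: (3,4) @ cyc 13  [S]
hop 3: (3,3) @ cyc 15  [S]
hop 4: (3,2) @ cyc 17  [S]

path = [(4,5), (3,5), (3,4), (3,3), (3,2)]
arrival = 17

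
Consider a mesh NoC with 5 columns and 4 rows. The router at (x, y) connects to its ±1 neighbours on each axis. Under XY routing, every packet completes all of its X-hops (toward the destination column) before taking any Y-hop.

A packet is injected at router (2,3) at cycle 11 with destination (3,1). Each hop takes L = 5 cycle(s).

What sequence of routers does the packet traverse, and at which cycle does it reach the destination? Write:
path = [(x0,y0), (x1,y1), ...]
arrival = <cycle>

path = [(2,3), (3,3), (3,2), (3,1)]
arrival = 26

t=11: at (2,3)
t=16: at (3,3) after E
t=21: at (3,2) after S
t=26: at (3,1) after S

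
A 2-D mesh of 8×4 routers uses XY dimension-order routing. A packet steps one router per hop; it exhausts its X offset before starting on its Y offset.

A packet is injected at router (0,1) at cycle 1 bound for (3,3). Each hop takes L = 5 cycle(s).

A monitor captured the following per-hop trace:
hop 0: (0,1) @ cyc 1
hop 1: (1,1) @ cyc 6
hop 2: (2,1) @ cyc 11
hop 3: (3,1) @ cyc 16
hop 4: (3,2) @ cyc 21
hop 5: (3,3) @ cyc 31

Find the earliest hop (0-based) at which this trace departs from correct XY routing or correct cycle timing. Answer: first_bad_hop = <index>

first_bad_hop = 5

[1] (+1,+0) / 5c ⇒ ok
[2] (+1,+0) / 5c ⇒ ok
[3] (+1,+0) / 5c ⇒ ok
[4] (+0,+1) / 5c ⇒ ok
[5] (+0,+1) / 10c ⇒ BAD: Δcyc=10≠L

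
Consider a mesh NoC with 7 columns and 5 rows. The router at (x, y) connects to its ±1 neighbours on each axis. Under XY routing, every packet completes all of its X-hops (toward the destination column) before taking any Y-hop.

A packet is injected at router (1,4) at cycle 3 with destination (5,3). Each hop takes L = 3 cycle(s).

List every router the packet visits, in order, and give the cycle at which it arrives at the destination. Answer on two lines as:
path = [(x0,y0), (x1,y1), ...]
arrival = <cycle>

  0. router=(1,4) cycle=3 (inject)
  1. router=(2,4) cycle=6 dir=E
  2. router=(3,4) cycle=9 dir=E
  3. router=(4,4) cycle=12 dir=E
  4. router=(5,4) cycle=15 dir=E
  5. router=(5,3) cycle=18 dir=S

path = [(1,4), (2,4), (3,4), (4,4), (5,4), (5,3)]
arrival = 18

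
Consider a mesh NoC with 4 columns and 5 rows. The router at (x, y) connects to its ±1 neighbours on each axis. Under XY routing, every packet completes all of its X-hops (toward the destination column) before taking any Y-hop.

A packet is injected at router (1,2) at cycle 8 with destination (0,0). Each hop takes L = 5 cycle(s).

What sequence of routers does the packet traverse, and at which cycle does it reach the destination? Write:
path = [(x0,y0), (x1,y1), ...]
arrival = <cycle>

path = [(1,2), (0,2), (0,1), (0,0)]
arrival = 23

t=8: at (1,2)
t=13: at (0,2) after W
t=18: at (0,1) after S
t=23: at (0,0) after S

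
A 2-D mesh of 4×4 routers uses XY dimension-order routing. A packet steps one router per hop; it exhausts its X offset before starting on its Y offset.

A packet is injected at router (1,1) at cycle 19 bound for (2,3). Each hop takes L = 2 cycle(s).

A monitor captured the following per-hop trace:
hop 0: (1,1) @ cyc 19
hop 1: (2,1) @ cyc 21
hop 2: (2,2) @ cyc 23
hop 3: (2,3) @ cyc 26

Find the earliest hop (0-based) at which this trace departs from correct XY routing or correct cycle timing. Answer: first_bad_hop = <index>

first_bad_hop = 3

[1] (+1,+0) / 2c ⇒ ok
[2] (+0,+1) / 2c ⇒ ok
[3] (+0,+1) / 3c ⇒ BAD: Δcyc=3≠L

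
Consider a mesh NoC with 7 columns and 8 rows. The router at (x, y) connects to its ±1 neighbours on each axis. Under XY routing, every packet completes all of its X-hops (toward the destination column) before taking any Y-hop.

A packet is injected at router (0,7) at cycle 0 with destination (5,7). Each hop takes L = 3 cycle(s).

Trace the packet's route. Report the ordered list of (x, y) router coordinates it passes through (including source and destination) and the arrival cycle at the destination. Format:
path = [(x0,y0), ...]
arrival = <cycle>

path = [(0,7), (1,7), (2,7), (3,7), (4,7), (5,7)]
arrival = 15

[0] x=0 y=7 t=0
[1] x=1 y=7 t=3 →E
[2] x=2 y=7 t=6 →E
[3] x=3 y=7 t=9 →E
[4] x=4 y=7 t=12 →E
[5] x=5 y=7 t=15 →E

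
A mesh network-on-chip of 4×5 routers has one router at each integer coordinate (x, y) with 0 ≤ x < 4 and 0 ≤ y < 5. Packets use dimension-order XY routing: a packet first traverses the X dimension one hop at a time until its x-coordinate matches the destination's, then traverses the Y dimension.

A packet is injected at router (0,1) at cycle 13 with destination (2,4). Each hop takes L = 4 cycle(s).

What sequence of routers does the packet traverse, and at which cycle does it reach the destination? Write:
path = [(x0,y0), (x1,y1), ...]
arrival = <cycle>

hop 0: (0,1) @ cyc 13
hop 1: (1,1) @ cyc 17  [E]
hop 2: (2,1) @ cyc 21  [E]
hop 3: (2,2) @ cyc 25  [N]
hop 4: (2,3) @ cyc 29  [N]
hop 5: (2,4) @ cyc 33  [N]

path = [(0,1), (1,1), (2,1), (2,2), (2,3), (2,4)]
arrival = 33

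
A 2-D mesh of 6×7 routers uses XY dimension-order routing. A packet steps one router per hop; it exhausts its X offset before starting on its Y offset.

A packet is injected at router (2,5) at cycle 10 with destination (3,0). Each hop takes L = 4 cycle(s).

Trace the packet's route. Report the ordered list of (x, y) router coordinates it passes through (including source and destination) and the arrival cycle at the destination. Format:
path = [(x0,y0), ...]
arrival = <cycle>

path = [(2,5), (3,5), (3,4), (3,3), (3,2), (3,1), (3,0)]
arrival = 34

[0] x=2 y=5 t=10
[1] x=3 y=5 t=14 →E
[2] x=3 y=4 t=18 →S
[3] x=3 y=3 t=22 →S
[4] x=3 y=2 t=26 →S
[5] x=3 y=1 t=30 →S
[6] x=3 y=0 t=34 →S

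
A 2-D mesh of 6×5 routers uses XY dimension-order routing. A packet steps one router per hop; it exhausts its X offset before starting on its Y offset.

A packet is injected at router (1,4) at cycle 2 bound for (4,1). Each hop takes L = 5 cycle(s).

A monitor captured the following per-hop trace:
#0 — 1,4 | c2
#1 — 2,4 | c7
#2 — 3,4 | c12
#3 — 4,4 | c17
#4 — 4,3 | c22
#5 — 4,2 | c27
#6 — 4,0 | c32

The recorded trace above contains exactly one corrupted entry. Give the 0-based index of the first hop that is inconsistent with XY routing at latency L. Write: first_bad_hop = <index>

hop 1: step (+1,+0), +5 cyc — ok
hop 2: step (+1,+0), +5 cyc — ok
hop 3: step (+1,+0), +5 cyc — ok
hop 4: step (+0,-1), +5 cyc — ok
hop 5: step (+0,-1), +5 cyc — ok
hop 6: step (+0,-2), +5 cyc — BAD: non-unit step

first_bad_hop = 6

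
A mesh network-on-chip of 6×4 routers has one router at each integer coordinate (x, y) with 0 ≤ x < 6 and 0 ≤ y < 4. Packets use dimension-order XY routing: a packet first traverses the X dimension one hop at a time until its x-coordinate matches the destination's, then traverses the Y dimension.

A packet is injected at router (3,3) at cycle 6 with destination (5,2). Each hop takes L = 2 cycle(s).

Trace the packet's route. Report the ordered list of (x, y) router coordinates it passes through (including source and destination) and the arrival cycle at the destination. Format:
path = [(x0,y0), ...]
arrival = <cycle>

path = [(3,3), (4,3), (5,3), (5,2)]
arrival = 12

  0. router=(3,3) cycle=6 (inject)
  1. router=(4,3) cycle=8 dir=E
  2. router=(5,3) cycle=10 dir=E
  3. router=(5,2) cycle=12 dir=S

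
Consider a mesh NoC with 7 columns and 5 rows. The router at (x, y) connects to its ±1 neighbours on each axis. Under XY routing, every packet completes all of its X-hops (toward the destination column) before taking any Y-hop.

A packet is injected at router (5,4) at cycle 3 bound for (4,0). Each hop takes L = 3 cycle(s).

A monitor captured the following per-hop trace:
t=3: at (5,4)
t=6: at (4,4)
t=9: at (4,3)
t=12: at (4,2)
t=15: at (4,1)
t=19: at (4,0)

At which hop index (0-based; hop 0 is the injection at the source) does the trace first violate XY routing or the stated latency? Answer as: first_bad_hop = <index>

  1: Δx=-1 Δy=+0 Δt=3 [ok]
  2: Δx=+0 Δy=-1 Δt=3 [ok]
  3: Δx=+0 Δy=-1 Δt=3 [ok]
  4: Δx=+0 Δy=-1 Δt=3 [ok]
  5: Δx=+0 Δy=-1 Δt=4 [BAD: Δcyc=4≠L]

first_bad_hop = 5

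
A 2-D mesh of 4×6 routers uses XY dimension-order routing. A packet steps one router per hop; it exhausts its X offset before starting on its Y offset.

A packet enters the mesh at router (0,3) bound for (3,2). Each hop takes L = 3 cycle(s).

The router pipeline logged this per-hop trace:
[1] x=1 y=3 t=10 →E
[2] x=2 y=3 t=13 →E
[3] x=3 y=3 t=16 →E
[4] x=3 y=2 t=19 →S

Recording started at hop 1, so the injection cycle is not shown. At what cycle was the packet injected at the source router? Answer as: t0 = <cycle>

The first recorded entry is hop 1 at cycle 10.
t0 = cyc[1] − L = 10 − 3 = 7.

t0 = 7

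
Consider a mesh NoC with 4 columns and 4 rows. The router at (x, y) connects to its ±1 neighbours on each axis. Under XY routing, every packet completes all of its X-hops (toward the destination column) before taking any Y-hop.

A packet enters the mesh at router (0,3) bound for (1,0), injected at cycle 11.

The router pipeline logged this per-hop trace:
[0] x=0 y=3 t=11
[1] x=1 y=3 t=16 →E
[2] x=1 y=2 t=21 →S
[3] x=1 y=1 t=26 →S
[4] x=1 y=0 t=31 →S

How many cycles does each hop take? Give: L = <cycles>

L = 5

Δcyc across hop 0→1: 16 − 11 = 5.
That increment is L by definition: L = 5.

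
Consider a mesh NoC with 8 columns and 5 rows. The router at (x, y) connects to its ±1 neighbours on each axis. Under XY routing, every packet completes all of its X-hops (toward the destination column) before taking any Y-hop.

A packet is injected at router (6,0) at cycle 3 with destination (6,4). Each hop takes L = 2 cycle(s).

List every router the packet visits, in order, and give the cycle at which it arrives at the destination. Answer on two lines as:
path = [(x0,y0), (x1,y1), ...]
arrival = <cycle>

  0. router=(6,0) cycle=3 (inject)
  1. router=(6,1) cycle=5 dir=N
  2. router=(6,2) cycle=7 dir=N
  3. router=(6,3) cycle=9 dir=N
  4. router=(6,4) cycle=11 dir=N

path = [(6,0), (6,1), (6,2), (6,3), (6,4)]
arrival = 11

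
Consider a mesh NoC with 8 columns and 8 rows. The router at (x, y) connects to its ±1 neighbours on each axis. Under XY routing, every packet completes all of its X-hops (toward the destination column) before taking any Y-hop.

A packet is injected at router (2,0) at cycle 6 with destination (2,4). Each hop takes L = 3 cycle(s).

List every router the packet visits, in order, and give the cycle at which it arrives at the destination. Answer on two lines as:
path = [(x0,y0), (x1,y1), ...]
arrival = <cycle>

path = [(2,0), (2,1), (2,2), (2,3), (2,4)]
arrival = 18

hop 0: (2,0) @ cyc 6
hop 1: (2,1) @ cyc 9  [N]
hop 2: (2,2) @ cyc 12  [N]
hop 3: (2,3) @ cyc 15  [N]
hop 4: (2,4) @ cyc 18  [N]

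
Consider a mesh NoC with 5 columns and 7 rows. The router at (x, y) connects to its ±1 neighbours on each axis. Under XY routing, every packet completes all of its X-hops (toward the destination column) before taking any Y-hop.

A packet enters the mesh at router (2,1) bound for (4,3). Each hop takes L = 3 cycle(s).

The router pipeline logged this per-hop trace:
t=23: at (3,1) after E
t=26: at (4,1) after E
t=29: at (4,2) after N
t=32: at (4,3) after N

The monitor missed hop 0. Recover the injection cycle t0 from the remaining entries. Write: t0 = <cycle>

t0 = 20

Hop 1 reached at cycle 23; hop k is at t0 + k·L.
So t0 = 23 − 1·3 = 20.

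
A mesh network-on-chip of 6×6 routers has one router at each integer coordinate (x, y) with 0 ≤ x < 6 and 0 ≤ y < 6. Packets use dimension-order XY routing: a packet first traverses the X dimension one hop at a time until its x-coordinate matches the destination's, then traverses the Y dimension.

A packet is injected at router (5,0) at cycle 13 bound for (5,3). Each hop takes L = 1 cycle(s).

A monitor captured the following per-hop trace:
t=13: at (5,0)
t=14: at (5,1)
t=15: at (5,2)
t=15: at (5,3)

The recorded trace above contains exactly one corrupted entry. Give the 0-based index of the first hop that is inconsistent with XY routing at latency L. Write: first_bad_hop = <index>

first_bad_hop = 3

[1] (+0,+1) / 1c ⇒ ok
[2] (+0,+1) / 1c ⇒ ok
[3] (+0,+1) / 0c ⇒ BAD: Δcyc=0≠L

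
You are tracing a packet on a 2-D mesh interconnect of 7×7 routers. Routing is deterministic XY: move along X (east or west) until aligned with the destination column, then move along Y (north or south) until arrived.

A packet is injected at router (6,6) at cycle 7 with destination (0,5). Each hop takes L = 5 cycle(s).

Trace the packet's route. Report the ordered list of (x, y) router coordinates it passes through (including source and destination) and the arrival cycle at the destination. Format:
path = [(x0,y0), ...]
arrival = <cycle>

t=7: at (6,6)
t=12: at (5,6) after W
t=17: at (4,6) after W
t=22: at (3,6) after W
t=27: at (2,6) after W
t=32: at (1,6) after W
t=37: at (0,6) after W
t=42: at (0,5) after S

path = [(6,6), (5,6), (4,6), (3,6), (2,6), (1,6), (0,6), (0,5)]
arrival = 42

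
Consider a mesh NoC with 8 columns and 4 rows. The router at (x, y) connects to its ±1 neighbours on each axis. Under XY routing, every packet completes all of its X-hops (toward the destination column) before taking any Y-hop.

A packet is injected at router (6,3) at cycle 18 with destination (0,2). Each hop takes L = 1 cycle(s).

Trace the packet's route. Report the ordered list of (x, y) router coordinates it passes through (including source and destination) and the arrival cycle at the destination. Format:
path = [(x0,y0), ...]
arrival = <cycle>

path = [(6,3), (5,3), (4,3), (3,3), (2,3), (1,3), (0,3), (0,2)]
arrival = 25

src (6,3)  cyc=18
W→(5,3)  cyc=19
W→(4,3)  cyc=20
W→(3,3)  cyc=21
W→(2,3)  cyc=22
W→(1,3)  cyc=23
W→(0,3)  cyc=24
S→(0,2)  cyc=25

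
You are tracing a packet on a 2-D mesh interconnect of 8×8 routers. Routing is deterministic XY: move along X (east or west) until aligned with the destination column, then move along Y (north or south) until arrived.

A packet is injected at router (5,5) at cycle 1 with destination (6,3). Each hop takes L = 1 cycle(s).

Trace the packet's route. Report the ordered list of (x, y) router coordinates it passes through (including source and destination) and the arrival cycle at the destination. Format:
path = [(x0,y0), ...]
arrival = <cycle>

path = [(5,5), (6,5), (6,4), (6,3)]
arrival = 4

[0] x=5 y=5 t=1
[1] x=6 y=5 t=2 →E
[2] x=6 y=4 t=3 →S
[3] x=6 y=3 t=4 →S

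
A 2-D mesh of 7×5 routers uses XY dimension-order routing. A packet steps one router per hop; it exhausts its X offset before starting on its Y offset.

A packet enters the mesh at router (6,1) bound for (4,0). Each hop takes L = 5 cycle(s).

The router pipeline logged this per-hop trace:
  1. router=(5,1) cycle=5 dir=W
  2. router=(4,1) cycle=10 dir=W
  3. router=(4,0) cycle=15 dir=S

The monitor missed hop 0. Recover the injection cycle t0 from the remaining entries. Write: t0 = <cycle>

t0 = 0

At hop 1 the cycle is 5; in general cyc_k = t0 + kL.
Therefore t0 = 5 − L = 0.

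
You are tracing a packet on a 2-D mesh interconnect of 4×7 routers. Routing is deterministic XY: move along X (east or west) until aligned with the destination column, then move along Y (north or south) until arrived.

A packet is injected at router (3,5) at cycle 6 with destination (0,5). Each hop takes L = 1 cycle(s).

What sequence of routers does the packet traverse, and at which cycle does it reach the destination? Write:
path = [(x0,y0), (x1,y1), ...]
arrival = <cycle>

path = [(3,5), (2,5), (1,5), (0,5)]
arrival = 9

[0] x=3 y=5 t=6
[1] x=2 y=5 t=7 →W
[2] x=1 y=5 t=8 →W
[3] x=0 y=5 t=9 →W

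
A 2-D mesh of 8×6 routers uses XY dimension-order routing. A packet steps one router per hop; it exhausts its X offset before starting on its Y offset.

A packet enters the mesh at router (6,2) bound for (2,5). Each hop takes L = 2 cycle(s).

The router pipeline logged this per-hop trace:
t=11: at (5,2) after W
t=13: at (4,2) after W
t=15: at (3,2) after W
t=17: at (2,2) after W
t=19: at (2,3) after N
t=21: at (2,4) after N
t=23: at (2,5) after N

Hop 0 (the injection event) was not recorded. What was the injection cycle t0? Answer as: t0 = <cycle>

cyc[1] = 11 and cyc[k] = t0 + k·L for every k.
Therefore t0 = 11 − L = 9.

t0 = 9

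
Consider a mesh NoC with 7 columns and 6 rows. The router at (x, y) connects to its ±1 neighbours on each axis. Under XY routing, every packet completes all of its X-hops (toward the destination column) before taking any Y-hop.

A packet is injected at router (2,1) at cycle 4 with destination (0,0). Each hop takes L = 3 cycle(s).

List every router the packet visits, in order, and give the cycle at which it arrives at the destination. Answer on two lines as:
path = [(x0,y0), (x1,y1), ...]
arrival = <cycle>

[0] x=2 y=1 t=4
[1] x=1 y=1 t=7 →W
[2] x=0 y=1 t=10 →W
[3] x=0 y=0 t=13 →S

path = [(2,1), (1,1), (0,1), (0,0)]
arrival = 13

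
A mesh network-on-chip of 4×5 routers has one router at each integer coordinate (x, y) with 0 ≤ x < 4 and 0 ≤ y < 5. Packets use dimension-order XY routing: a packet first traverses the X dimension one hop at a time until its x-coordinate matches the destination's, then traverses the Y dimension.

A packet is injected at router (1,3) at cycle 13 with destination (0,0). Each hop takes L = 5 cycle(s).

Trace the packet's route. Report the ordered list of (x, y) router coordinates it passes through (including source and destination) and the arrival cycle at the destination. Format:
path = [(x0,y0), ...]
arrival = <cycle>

#0 — 1,3 | c13
#1 — 0,3 | c18 | W
#2 — 0,2 | c23 | S
#3 — 0,1 | c28 | S
#4 — 0,0 | c33 | S

path = [(1,3), (0,3), (0,2), (0,1), (0,0)]
arrival = 33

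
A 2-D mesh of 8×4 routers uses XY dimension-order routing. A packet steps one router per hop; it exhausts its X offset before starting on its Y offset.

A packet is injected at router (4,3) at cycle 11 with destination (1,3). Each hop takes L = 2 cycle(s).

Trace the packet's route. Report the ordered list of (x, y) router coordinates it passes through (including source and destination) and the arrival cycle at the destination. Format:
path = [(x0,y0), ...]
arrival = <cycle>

path = [(4,3), (3,3), (2,3), (1,3)]
arrival = 17

src (4,3)  cyc=11
W→(3,3)  cyc=13
W→(2,3)  cyc=15
W→(1,3)  cyc=17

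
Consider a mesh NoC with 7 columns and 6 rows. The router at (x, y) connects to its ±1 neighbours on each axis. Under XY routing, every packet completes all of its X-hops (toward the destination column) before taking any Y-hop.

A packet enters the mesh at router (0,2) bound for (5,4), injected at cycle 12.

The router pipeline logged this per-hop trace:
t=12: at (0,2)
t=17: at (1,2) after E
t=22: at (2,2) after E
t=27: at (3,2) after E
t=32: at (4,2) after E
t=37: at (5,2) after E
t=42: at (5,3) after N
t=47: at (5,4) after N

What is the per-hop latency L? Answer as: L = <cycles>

Δcyc across hop 0→1: 17 − 12 = 5.
That increment is L by definition: L = 5.

L = 5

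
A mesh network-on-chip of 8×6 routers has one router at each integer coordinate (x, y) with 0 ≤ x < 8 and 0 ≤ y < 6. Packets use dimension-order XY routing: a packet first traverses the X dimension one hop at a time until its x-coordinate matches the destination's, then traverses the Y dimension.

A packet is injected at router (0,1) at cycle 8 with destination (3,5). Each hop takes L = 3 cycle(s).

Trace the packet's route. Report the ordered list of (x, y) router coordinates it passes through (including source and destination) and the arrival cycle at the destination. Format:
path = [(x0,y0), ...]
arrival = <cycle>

hop 0: (0,1) @ cyc 8
hop 1: (1,1) @ cyc 11  [E]
hop 2: (2,1) @ cyc 14  [E]
hop 3: (3,1) @ cyc 17  [E]
hop 4: (3,2) @ cyc 20  [N]
hop 5: (3,3) @ cyc 23  [N]
hop 6: (3,4) @ cyc 26  [N]
hop 7: (3,5) @ cyc 29  [N]

path = [(0,1), (1,1), (2,1), (3,1), (3,2), (3,3), (3,4), (3,5)]
arrival = 29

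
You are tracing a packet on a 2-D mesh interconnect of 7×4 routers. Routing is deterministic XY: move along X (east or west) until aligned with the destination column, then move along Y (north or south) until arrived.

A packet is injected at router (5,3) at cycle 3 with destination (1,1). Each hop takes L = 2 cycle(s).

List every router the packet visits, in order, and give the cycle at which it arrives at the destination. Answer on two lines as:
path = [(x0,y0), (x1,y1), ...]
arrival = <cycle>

path = [(5,3), (4,3), (3,3), (2,3), (1,3), (1,2), (1,1)]
arrival = 15

src (5,3)  cyc=3
W→(4,3)  cyc=5
W→(3,3)  cyc=7
W→(2,3)  cyc=9
W→(1,3)  cyc=11
S→(1,2)  cyc=13
S→(1,1)  cyc=15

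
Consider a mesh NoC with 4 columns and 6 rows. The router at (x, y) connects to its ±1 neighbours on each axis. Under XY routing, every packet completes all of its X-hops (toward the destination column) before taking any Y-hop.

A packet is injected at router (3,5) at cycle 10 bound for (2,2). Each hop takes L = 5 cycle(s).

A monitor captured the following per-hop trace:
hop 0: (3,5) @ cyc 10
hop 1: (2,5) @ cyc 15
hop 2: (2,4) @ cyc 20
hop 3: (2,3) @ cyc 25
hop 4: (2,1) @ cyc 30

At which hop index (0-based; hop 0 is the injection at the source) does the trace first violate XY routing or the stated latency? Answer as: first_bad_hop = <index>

first_bad_hop = 4

check 1→ d=(-1,0) cyc+5: ok
check 2→ d=(0,-1) cyc+5: ok
check 3→ d=(0,-1) cyc+5: ok
check 4→ d=(0,-2) cyc+5: BAD: non-unit step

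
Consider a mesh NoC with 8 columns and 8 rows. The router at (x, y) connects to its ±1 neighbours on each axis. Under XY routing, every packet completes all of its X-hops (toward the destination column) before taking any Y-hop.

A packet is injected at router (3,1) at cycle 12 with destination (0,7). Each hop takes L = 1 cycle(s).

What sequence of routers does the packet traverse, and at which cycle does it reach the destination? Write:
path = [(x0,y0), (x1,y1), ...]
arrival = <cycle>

path = [(3,1), (2,1), (1,1), (0,1), (0,2), (0,3), (0,4), (0,5), (0,6), (0,7)]
arrival = 21

t=12: at (3,1)
t=13: at (2,1) after W
t=14: at (1,1) after W
t=15: at (0,1) after W
t=16: at (0,2) after N
t=17: at (0,3) after N
t=18: at (0,4) after N
t=19: at (0,5) after N
t=20: at (0,6) after N
t=21: at (0,7) after N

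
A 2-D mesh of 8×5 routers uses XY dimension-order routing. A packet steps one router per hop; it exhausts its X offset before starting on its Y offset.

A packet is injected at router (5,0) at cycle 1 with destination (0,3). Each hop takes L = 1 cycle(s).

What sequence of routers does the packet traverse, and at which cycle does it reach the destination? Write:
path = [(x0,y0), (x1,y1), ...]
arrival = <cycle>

t=1: at (5,0)
t=2: at (4,0) after W
t=3: at (3,0) after W
t=4: at (2,0) after W
t=5: at (1,0) after W
t=6: at (0,0) after W
t=7: at (0,1) after N
t=8: at (0,2) after N
t=9: at (0,3) after N

path = [(5,0), (4,0), (3,0), (2,0), (1,0), (0,0), (0,1), (0,2), (0,3)]
arrival = 9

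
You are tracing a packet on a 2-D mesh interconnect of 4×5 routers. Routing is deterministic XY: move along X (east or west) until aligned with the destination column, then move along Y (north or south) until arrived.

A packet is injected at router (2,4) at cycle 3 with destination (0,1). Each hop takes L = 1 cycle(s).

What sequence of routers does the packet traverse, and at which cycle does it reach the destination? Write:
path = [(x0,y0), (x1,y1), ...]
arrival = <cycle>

#0 — 2,4 | c3
#1 — 1,4 | c4 | W
#2 — 0,4 | c5 | W
#3 — 0,3 | c6 | S
#4 — 0,2 | c7 | S
#5 — 0,1 | c8 | S

path = [(2,4), (1,4), (0,4), (0,3), (0,2), (0,1)]
arrival = 8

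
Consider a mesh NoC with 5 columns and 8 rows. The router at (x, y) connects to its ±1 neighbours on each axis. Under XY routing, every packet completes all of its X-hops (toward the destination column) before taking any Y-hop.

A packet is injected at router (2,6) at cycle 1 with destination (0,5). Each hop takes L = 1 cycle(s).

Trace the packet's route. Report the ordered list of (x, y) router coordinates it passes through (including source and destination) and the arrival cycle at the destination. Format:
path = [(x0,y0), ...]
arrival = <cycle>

src (2,6)  cyc=1
W→(1,6)  cyc=2
W→(0,6)  cyc=3
S→(0,5)  cyc=4

path = [(2,6), (1,6), (0,6), (0,5)]
arrival = 4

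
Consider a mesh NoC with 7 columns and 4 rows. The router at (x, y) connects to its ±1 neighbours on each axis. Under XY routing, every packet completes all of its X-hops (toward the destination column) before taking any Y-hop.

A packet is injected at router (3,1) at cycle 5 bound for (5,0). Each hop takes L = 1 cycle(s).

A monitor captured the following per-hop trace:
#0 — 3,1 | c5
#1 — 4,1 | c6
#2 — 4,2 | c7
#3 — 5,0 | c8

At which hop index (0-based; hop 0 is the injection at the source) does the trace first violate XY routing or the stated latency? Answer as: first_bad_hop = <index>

first_bad_hop = 2

  1: Δx=+1 Δy=+0 Δt=1 [ok]
  2: Δx=+0 Δy=+1 Δt=1 [BAD: Y-move but x=4≠5]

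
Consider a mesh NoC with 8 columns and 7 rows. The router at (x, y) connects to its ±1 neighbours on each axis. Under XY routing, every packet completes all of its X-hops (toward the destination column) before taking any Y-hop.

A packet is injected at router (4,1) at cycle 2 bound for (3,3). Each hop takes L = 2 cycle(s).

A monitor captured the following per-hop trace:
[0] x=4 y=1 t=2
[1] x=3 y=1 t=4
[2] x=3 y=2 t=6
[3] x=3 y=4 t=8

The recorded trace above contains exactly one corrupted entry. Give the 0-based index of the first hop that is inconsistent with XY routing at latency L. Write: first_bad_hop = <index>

hop 1: step (-1,+0), +2 cyc — ok
hop 2: step (+0,+1), +2 cyc — ok
hop 3: step (+0,+2), +2 cyc — BAD: non-unit step

first_bad_hop = 3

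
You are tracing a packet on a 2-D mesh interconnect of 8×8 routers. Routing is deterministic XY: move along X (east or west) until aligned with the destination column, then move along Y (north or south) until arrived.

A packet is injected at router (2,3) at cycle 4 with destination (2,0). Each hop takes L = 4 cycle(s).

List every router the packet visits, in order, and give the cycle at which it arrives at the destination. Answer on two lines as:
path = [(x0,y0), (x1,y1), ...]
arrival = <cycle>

  0. router=(2,3) cycle=4 (inject)
  1. router=(2,2) cycle=8 dir=S
  2. router=(2,1) cycle=12 dir=S
  3. router=(2,0) cycle=16 dir=S

path = [(2,3), (2,2), (2,1), (2,0)]
arrival = 16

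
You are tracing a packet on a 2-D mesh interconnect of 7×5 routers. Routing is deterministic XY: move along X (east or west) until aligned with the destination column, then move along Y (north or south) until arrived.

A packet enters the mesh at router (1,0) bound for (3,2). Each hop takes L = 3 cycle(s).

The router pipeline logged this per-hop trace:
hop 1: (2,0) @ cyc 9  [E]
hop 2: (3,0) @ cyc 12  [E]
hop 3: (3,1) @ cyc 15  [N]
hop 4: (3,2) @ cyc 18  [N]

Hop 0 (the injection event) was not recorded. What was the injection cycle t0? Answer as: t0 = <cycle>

The first recorded entry is hop 1 at cycle 9.
t0 = cyc[1] − L = 9 − 3 = 6.

t0 = 6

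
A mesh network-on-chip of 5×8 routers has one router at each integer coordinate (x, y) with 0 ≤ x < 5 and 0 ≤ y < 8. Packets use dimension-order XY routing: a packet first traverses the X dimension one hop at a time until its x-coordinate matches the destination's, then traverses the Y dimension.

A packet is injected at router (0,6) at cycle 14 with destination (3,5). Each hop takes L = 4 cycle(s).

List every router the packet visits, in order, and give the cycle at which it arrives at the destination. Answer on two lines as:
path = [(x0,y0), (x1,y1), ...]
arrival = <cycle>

path = [(0,6), (1,6), (2,6), (3,6), (3,5)]
arrival = 30

src (0,6)  cyc=14
E→(1,6)  cyc=18
E→(2,6)  cyc=22
E→(3,6)  cyc=26
S→(3,5)  cyc=30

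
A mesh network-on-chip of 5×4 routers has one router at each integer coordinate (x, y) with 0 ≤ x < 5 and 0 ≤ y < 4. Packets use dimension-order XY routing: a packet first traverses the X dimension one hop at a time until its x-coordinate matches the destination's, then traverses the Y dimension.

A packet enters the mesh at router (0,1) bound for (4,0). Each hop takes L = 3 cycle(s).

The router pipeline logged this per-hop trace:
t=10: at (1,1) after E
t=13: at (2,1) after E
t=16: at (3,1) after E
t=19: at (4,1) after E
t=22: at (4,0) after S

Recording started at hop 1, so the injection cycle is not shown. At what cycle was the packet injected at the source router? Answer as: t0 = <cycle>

t0 = 7

The first recorded entry is hop 1 at cycle 10.
Subtract one hop: t0 = 10 − 3 = 7.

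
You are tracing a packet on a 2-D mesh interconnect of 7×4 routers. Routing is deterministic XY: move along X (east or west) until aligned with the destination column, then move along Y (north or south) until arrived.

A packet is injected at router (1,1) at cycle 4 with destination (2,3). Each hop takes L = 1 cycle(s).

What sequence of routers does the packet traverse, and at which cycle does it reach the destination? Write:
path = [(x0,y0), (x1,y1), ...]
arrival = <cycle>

path = [(1,1), (2,1), (2,2), (2,3)]
arrival = 7

[0] x=1 y=1 t=4
[1] x=2 y=1 t=5 →E
[2] x=2 y=2 t=6 →N
[3] x=2 y=3 t=7 →N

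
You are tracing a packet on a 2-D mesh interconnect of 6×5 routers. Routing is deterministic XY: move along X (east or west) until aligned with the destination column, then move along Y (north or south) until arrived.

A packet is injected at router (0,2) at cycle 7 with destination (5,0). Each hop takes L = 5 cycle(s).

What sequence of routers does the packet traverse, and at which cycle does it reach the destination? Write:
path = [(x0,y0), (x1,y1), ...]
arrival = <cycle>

path = [(0,2), (1,2), (2,2), (3,2), (4,2), (5,2), (5,1), (5,0)]
arrival = 42

t=7: at (0,2)
t=12: at (1,2) after E
t=17: at (2,2) after E
t=22: at (3,2) after E
t=27: at (4,2) after E
t=32: at (5,2) after E
t=37: at (5,1) after S
t=42: at (5,0) after S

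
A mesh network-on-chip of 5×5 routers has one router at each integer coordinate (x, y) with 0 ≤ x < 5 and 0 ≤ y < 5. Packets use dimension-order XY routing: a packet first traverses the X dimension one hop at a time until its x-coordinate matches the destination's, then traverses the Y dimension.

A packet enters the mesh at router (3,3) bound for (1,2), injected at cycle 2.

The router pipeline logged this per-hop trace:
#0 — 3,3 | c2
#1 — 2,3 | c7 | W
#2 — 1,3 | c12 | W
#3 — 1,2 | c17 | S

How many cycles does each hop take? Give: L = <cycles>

From hop 0 (2) to hop 1 (7): +5 cycles.
Per-hop latency L = Δcyc = 5.

L = 5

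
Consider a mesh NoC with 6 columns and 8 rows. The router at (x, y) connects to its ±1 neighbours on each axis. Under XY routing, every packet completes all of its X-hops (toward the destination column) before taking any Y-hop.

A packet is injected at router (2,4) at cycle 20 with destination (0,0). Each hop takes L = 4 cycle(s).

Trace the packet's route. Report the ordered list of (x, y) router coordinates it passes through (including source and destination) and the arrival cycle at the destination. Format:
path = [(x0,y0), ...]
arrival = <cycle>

path = [(2,4), (1,4), (0,4), (0,3), (0,2), (0,1), (0,0)]
arrival = 44

t=20: at (2,4)
t=24: at (1,4) after W
t=28: at (0,4) after W
t=32: at (0,3) after S
t=36: at (0,2) after S
t=40: at (0,1) after S
t=44: at (0,0) after S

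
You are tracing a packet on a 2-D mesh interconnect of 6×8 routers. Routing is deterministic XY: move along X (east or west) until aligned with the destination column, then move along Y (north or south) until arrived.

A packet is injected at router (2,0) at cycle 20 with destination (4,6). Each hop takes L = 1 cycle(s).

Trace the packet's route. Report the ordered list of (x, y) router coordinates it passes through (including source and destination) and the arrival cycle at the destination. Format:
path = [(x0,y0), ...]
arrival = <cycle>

hop 0: (2,0) @ cyc 20
hop 1: (3,0) @ cyc 21  [E]
hop 2: (4,0) @ cyc 22  [E]
hop 3: (4,1) @ cyc 23  [N]
hop 4: (4,2) @ cyc 24  [N]
hop 5: (4,3) @ cyc 25  [N]
hop 6: (4,4) @ cyc 26  [N]
hop 7: (4,5) @ cyc 27  [N]
hop 8: (4,6) @ cyc 28  [N]

path = [(2,0), (3,0), (4,0), (4,1), (4,2), (4,3), (4,4), (4,5), (4,6)]
arrival = 28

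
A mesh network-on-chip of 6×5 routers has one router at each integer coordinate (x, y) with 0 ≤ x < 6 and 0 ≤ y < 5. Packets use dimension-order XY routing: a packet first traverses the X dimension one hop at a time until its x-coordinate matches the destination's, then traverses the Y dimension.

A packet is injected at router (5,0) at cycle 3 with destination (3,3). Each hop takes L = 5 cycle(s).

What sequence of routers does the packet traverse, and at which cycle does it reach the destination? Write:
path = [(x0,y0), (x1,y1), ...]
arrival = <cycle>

path = [(5,0), (4,0), (3,0), (3,1), (3,2), (3,3)]
arrival = 28

t=3: at (5,0)
t=8: at (4,0) after W
t=13: at (3,0) after W
t=18: at (3,1) after N
t=23: at (3,2) after N
t=28: at (3,3) after N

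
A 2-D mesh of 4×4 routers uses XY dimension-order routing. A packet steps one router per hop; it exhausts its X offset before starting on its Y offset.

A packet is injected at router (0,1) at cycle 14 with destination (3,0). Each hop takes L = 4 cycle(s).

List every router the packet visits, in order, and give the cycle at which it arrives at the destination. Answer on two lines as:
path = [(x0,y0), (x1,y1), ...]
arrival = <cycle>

path = [(0,1), (1,1), (2,1), (3,1), (3,0)]
arrival = 30

[0] x=0 y=1 t=14
[1] x=1 y=1 t=18 →E
[2] x=2 y=1 t=22 →E
[3] x=3 y=1 t=26 →E
[4] x=3 y=0 t=30 →S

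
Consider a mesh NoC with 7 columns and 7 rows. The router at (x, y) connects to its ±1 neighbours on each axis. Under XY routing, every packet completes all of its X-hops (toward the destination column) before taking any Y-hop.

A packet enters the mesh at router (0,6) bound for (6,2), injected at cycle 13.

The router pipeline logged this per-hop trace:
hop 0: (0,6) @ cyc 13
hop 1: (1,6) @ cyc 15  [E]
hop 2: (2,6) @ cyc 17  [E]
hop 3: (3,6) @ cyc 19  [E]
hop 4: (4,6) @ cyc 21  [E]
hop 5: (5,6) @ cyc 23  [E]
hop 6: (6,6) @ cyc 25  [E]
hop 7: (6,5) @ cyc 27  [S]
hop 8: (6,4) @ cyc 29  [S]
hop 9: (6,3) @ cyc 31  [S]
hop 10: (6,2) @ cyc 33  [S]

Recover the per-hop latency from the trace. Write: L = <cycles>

cyc[1] − cyc[0] = 15 − 13 = 2.
One hop costs L cycles, so L = 2.

L = 2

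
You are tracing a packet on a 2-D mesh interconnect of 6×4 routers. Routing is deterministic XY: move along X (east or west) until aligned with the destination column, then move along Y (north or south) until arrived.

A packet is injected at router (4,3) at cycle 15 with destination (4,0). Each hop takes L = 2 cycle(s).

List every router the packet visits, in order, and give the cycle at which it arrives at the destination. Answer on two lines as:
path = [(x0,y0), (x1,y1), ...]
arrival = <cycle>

path = [(4,3), (4,2), (4,1), (4,0)]
arrival = 21

[0] x=4 y=3 t=15
[1] x=4 y=2 t=17 →S
[2] x=4 y=1 t=19 →S
[3] x=4 y=0 t=21 →S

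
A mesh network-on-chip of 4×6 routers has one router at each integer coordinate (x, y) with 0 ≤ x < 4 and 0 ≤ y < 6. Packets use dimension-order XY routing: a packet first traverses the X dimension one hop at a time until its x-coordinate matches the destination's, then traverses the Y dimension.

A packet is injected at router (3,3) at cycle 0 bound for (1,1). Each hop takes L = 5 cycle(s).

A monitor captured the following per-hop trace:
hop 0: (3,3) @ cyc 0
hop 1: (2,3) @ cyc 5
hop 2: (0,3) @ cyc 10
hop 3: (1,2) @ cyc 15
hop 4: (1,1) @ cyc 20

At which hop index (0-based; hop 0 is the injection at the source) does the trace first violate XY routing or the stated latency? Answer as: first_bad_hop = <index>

[1] (-1,+0) / 5c ⇒ ok
[2] (-2,+0) / 5c ⇒ BAD: non-unit step

first_bad_hop = 2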